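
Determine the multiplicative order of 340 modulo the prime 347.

173

The order of 340 must divide p − 1 = 346 = 2 · 173.
Divisors: 1, 2, 173, 346.
Check each in increasing order: 340^1 ≡ 340;  340^2 ≡ 49;  340^173 ≡ 1.
Smallest exponent giving 1 is 173.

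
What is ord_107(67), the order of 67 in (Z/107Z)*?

The order of 67 must divide p − 1 = 106 = 2 · 53.
Divisors: 1, 2, 53, 106.
Check each in increasing order: 67^1 ≡ 67;  67^2 ≡ 102;  67^53 ≡ 106;  67^106 ≡ 1.
Smallest exponent giving 1 is 106.

106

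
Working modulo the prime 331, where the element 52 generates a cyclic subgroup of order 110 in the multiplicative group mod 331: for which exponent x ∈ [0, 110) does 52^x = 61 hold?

Baby-step giant-step with m = ceil(sqrt(110)) = 11.
Baby table (52^j mod 331 for j=0..10):
  0:1  1:52  2:56  3:264  4:157  5:220  6:186  7:73
  8:155  9:116  10:74
Giant step factor: 52^(-11) ≡ 8 (mod 331).
Scan 61·8^i mod 331 for i = 0, 1, …:
  i=0: 61   i=1: 157
Match at i=1, j=4: x = 1·11 + 4 = 15.

15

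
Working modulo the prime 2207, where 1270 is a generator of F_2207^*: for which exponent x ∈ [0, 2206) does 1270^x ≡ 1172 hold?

1090

Baby-step giant-step with m = ceil(sqrt(2206)) = 47.
Baby table (1270^j mod 2207 for j=0..46):
  0:1  1:1270  2:1790  3:90  4:1743  5:2196  6:1479  7:173
  8:1217  9:690  10:121  11:1387  12:304  13:2062  14:1238  15:876
  16:192  17:1070  18:1595  19:1831  20:1399  21:95  22:1472  23:111
  24:1929  25:60  26:1162  27:1464  28:986  29:851  30:1547  31:460
  32:1552  33:189  34:1674  35:639  36:1561  37:584  38:128  39:1449
  40:1799  41:485  42:197  43:799  44:1717  45:74  46:1286
Giant step factor: 1270^(-47) ≡ 938 (mod 2207).
Scan 1172·938^i mod 2207 for i = 0, 1, …:
  i=0: 1172   i=1: 250   i=2: 558   i=3: 345
  i=4: 1388   i=5: 2021   i=6: 2092   i=7: 273
  i=8: 62   i=9: 774     …   i=22: 1116
  i=23: 690
Match at i=23, j=9: x = 23·47 + 9 = 1090.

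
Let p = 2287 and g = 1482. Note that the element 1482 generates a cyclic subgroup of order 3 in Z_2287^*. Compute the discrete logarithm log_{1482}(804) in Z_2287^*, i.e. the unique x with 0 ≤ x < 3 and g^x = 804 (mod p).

2

Successive powers of 1482 modulo 2287:
  1482^0=1  1482^1=1482  1482^2=804
So 1482^2 ≡ 804 (mod 2287), giving x = 2.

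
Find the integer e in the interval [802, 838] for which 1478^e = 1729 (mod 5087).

806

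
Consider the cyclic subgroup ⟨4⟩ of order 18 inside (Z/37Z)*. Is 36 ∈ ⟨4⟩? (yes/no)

⟨4⟩ has order 18; its elements mod 37 are {1, 3, 4, 7, 9, 10, 11, 12, 16, 21, 25, 26, 27, 28, 30, 33, 34, 36}.
36 is in this set.

yes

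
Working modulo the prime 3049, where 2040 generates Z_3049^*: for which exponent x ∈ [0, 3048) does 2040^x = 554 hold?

893

Baby-step giant-step with m = ceil(sqrt(3048)) = 56.
Baby table (2040^j mod 3049 for j=0..55):
  0:1  1:2040  2:2764  3:959  4:1951  5:1095  6:1932  7:1972
  8:1249  9:2045  10:768  11:2583  12:648  13:1703  14:1309  15:2485
  16:1962  17:2192  18:1846  19:325  20:1367  21:1894  22:677  23:2932
  24:2191  25:2855  26:610  27:408  28:2992  29:2631  30:1000  31:219
  32:1606  33:1614  34:2689  35:409  36:1983  37:2346  38:1959  39:2170
  40:2701  41:497  42:1612  43:1658  44:979  45:65  46:1493  47:2818
  48:1355  49:1806  50:1048  51:571  52:122  53:1911  54:1818  55:1136
Giant step factor: 2040^(-56) ≡ 2302 (mod 3049).
Scan 554·2302^i mod 3049 for i = 0, 1, …:
  i=0: 554   i=1: 826   i=2: 1925   i=3: 1153
  i=4: 1576   i=5: 2691   i=6: 2163   i=7: 209
  i=8: 2425   i=9: 2680     …   i=14: 1075
  i=15: 1911
Match at i=15, j=53: x = 15·56 + 53 = 893.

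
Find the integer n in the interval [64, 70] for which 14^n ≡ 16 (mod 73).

Compute 14^64 mod 73 = 16, then multiply by 14 repeatedly:
  14^64=16
Found 16 at exponent 64.

64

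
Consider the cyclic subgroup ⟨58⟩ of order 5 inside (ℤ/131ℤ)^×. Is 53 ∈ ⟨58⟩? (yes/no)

yes

⟨58⟩ has order 5; its elements mod 131 are {1, 53, 58, 61, 89}.
53 is in this set.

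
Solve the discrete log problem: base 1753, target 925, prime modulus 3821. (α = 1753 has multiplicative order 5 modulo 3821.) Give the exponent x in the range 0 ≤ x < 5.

Successive powers of 1753 modulo 3821:
  1753^0=1  1753^1=1753  1753^2=925
So 1753^2 ≡ 925 (mod 3821), giving x = 2.

2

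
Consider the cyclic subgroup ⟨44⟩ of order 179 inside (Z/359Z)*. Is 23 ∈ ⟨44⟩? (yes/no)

yes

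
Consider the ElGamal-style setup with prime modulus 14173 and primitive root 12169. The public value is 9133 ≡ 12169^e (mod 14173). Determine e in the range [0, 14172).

14008

Baby-step giant-step with m = ceil(sqrt(14172)) = 120.
Baby table (12169^j mod 14173 for j=0..119):
  0:1  1:12169  2:5057  3:13640  4:5157  5:11662  6:629  7:881
  8:6101  9:4895  10:12309  11:7957  12:12970  13:1402  14:10819  15:3414
  16:3903  17:1884  18:8655  19:3132  20:2111  21:7283  22:3058  23:8677
  24:1563  25:14154  26:9730  27:3128  28:10127  29:1228  30:5190  31:2222
  32:11607  33:11638  34:6206  35:7070  36:4720  37:8684  38:1708  39:7034
  40:5999  41:10881  42:6723  43:5631  44:11357  45:2410  46:3353  47:12763
  48:5213  49:12822  50:361  51:13552  52:11433  53:6009  54:5014  55:601
  56:301  57:6235  58:5646  59:9643  60:7400  61:9531  62:5080  63:10067
  64:8084  65:13576  66:5856  67:13993  68:6395  69:10985  70:10902  71:7158
  72:12617  73:164  74:11496  75:7314  76:11799  77:9541  78:13386  79:3945
  80:2754  81:8454  82:9092  83:6110  84:1032  85:1130  86:3160  87:2691
  88:7149  89:2307  90:11343  91:2120  92:3420  93:6052  94:3880  95:5457
  96:5728  97:1218  98:11057  99:8344  100:2764  101:2587  102:2970  103:780
  104:10083  105:4366  106:9450  107:11501  108:11467  109:8738  110:6876  111:10825
  112:5563  113:5899  114:12859  115:11251  116:2239  117:5885  118:12569  119:11318
Giant step factor: 12169^(-120) ≡ 5467 (mod 14173).
Scan 9133·5467^i mod 14173 for i = 0, 1, …:
  i=0: 9133   i=1: 12805   i=2: 4488   i=3: 2433
  i=4: 6937   i=5: 11804   i=6: 2799   i=7: 9466
  i=8: 4999   i=9: 3989     …   i=115: 3960
  i=116: 7149
Match at i=116, j=88: e = 116·120 + 88 = 14008.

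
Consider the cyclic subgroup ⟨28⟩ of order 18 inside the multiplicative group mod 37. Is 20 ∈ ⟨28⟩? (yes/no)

no

⟨28⟩ has order 18; its elements mod 37 are {1, 3, 4, 7, 9, 10, 11, 12, 16, 21, 25, 26, 27, 28, 30, 33, 34, 36}.
20 is not in this set.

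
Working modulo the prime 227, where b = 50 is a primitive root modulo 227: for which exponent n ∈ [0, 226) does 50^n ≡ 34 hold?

24

Successive powers of 50 modulo 227:
  50^0=1  50^1=50  50^2=3  50^3=150  50^4=9  50^5=223
  50^6=27  50^7=215  50^8=81  50^9=191  50^10=16  50^11=119
  50^12=48  50^13=130  50^14=144  50^15=163  50^16=205  50^17=35
  50^18=161  50^19=105  50^20=29  50^21=88  50^22=87  50^23=37
  50^24=34
So 50^24 ≡ 34 (mod 227), giving n = 24.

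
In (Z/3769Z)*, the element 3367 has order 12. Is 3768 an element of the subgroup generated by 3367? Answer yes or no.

yes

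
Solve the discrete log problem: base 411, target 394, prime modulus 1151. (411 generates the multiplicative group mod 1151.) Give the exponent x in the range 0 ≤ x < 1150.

323

Baby-step giant-step with m = ceil(sqrt(1150)) = 34.
Baby table (411^j mod 1151 for j=0..33):
  0:1  1:411  2:875  3:513  4:210  5:1136  6:741  7:687
  8:362  9:303  10:225  11:395  12:54  13:325  14:59  15:78
  16:981  17:341  18:880  19:266  20:1132  21:248  22:640  23:612
  24:614  25:285  26:884  27:759  28:28  29:1149  30:329  31:552
  32:125  33:731
Giant step factor: 411^(-34) ≡ 729 (mod 1151).
Scan 394·729^i mod 1151 for i = 0, 1, …:
  i=0: 394   i=1: 627   i=2: 136   i=3: 158
  i=4: 82   i=5: 1077   i=6: 151   i=7: 734
  i=8: 1022   i=9: 341
Match at i=9, j=17: x = 9·34 + 17 = 323.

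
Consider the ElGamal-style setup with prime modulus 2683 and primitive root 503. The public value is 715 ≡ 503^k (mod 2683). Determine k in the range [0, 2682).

2136

Baby-step giant-step with m = ceil(sqrt(2682)) = 52.
Baby table (503^j mod 2683 for j=0..51):
  0:1  1:503  2:807  3:788  4:1963  5:45  6:1171  7:1436
  8:581  9:2479  10:2025  11:1718  12:228  13:1998  14:1552  15:2586
  16:2186  17:2211  18:1371  19:82  20:1001  21:1782  22:224  23:2669
  24:1007  25:2117  26:2383  27:2031  28:2053  29:2387  30:1360  31:2598
  32:173  33:1163  34:95  35:2174  36:1541  37:2419  38:1358  39:1592
  40:1242  41:2270  42:1535  43:2084  44:1882  45:2230  46:196  47:2000
  48:2558  49:1517  50:1079  51:771
Giant step factor: 503^(-52) ≡ 1987 (mod 2683).
Scan 715·1987^i mod 2683 for i = 0, 1, …:
  i=0: 715   i=1: 1398   i=2: 921   i=3: 221
  i=4: 1798   i=5: 1553   i=6: 361   i=7: 946
  i=8: 1602   i=9: 1136     …   i=40: 2499
  i=41: 1963
Match at i=41, j=4: k = 41·52 + 4 = 2136.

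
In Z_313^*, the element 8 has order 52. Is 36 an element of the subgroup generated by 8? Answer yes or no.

yes

36 ∈ ⟨8⟩ iff 36^52 ≡ 1 (mod 313), since |⟨8⟩| = 52.
36^52 mod 313 = 1.
Since 1 = 1, 36 lies in the subgroup.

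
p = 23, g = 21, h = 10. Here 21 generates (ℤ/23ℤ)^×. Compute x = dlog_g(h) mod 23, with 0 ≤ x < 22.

7

Successive powers of 21 modulo 23:
  21^0=1  21^1=21  21^2=4  21^3=15  21^4=16  21^5=14
  21^6=18  21^7=10
So 21^7 ≡ 10 (mod 23), giving x = 7.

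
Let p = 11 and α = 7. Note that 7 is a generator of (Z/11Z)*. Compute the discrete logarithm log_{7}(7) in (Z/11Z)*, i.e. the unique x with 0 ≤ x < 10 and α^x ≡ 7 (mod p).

Successive powers of 7 modulo 11:
  7^0=1  7^1=7
So 7^1 ≡ 7 (mod 11), giving x = 1.

1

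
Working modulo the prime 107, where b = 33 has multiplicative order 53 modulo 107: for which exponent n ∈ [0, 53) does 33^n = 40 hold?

4

Baby-step giant-step with m = ceil(sqrt(53)) = 8.
Baby table (33^j mod 107 for j=0..7):
  0:1  1:33  2:19  3:92  4:40  5:36  6:11  7:42
Giant step factor: 33^(-8) ≡ 64 (mod 107).
Scan 40·64^i mod 107 for i = 0, 1, …:
  i=0: 40
Match at i=0, j=4: n = 0·8 + 4 = 4.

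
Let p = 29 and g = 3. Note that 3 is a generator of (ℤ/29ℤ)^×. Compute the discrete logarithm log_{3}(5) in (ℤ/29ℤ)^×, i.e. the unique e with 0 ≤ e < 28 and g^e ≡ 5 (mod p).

10

Successive powers of 3 modulo 29:
  3^0=1  3^1=3  3^2=9  3^3=27  3^4=23  3^5=11
  3^6=4  3^7=12  3^8=7  3^9=21  3^10=5
So 3^10 ≡ 5 (mod 29), giving e = 10.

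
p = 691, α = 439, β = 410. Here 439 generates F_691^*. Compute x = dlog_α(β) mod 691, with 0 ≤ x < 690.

Baby-step giant-step with m = ceil(sqrt(690)) = 27.
Baby table (439^j mod 691 for j=0..26):
  0:1  1:439  2:623  3:552  4:478  5:469  6:664  7:585
  8:454  9:298  10:223  11:466  12:38  13:98  14:180  15:246
  16:198  17:547  18:356  19:118  20:668  21:268  22:182  23:433
  24:62  25:269  26:621
Giant step factor: 439^(-27) ≡ 443 (mod 691).
Scan 410·443^i mod 691 for i = 0, 1, …:
  i=0: 410   i=1: 588   i=2: 668
Match at i=2, j=20: x = 2·27 + 20 = 74.

74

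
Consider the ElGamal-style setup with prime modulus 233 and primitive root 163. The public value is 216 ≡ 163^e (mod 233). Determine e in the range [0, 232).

165

Baby-step giant-step with m = ceil(sqrt(232)) = 16.
Baby table (163^j mod 233 for j=0..15):
  0:1  1:163  2:7  3:209  4:49  5:65  6:110  7:222
  8:71  9:156  10:31  11:160  12:217  13:188  14:121  15:151
Giant step factor: 163^(-16) ≡ 74 (mod 233).
Scan 216·74^i mod 233 for i = 0, 1, …:
  i=0: 216   i=1: 140   i=2: 108   i=3: 70
  i=4: 54   i=5: 35   i=6: 27   i=7: 134
  i=8: 130   i=9: 67   i=10: 65
Match at i=10, j=5: e = 10·16 + 5 = 165.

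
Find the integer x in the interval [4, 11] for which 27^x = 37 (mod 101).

8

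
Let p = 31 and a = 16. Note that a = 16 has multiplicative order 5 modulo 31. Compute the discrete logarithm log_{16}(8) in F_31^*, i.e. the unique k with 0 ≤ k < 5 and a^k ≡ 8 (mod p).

2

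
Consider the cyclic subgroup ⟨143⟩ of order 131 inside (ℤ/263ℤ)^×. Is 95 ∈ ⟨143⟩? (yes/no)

yes

95 ∈ ⟨143⟩ iff 95^131 ≡ 1 (mod 263), since |⟨143⟩| = 131.
95^131 mod 263 = 1.
Since 1 = 1, 95 lies in the subgroup.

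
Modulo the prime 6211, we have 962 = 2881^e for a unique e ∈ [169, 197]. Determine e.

Compute 2881^169 mod 6211 = 2506, then multiply by 2881 repeatedly:
  2881^169=2506  2881^170=2604  2881^171=5447  2881^172=3821  2881^173=2409
  2881^174=2642  2881^175=3127  2881^176=2937  2881^177=2115  2881^178=324
  2881^179=1794  2881^180=962
Found 962 at exponent 180.

180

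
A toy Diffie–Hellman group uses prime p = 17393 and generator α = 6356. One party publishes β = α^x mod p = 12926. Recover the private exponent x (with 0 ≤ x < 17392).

Baby-step giant-step with m = ceil(sqrt(17392)) = 132.
Baby table (6356^j mod 17393 for j=0..131):
  0:1  1:6356  2:12190  3:11218  4:7701  5:3654  6:5169  7:16180
  8:12664  9:14973  10:11285  11:16121  12:2913  13:8876  14:10357  15:13980
  16:13436  17:16979  18:12352  19:14703  20:17072  21:12098  22:435  23:16766
  24:15178  25:9790  26:10479  27:6727  28:4818  29:11528  30:12652  31:8273
  32:4149  33:3256  34:14859  35:17207  36:508  37:11143  38:612  39:11233
  40:16076  41:12574  42:16902  43:9944  44:15295  45:5543  46:10483  47:14758
  48:1399  49:4221  50:8670  51:5496  52:7432  53:15797  54:13336  55:7527
  56:10862  57:6055  58:12264  59:11951  60:5325  61:16315  62:1074  63:8288
  64:12524  65:12176  66:9199  67:10971  68:3139  69:1713  70:17203  71:9870
  72:14562  73:7919  74:15215  75:1460  76:9291  77:4361  78:11467  79:7582
  80:12582  81:15571  82:3106  83:681  84:14972  85:4929  86:3931  87:9088
  88:1175  89:6703  90:8811  91:14649  92:4315  93:14772  94:3418  95:951
  96:9185  97:8952  98:6409  99:1198  100:13747  101:10893  102:11768  103:7508
  104:11849  105:554  106:7838  107:4776  108:5471  109:5069  110:6728  111:11174
  112:6325  113:6477  114:15974  115:7803  116:8425  117:13646  118:12478  119:15481
  120:5035  121:16733  122:14146  123:7559  124:5538  125:13489  126:5987  127:14881
  128:502  129:7793  130:14437  131:13497
Giant step factor: 6356^(-132) ≡ 13564 (mod 17393).
Scan 12926·13564^i mod 17393 for i = 0, 1, …:
  i=0: 12926   i=1: 6824   i=2: 12583   i=3: 15696
  i=4: 10224   i=5: 3947   i=6: 1454   i=7: 15787
  i=8: 9645   i=9: 12027     …   i=53: 2944
  i=54: 15481
Match at i=54, j=119: x = 54·132 + 119 = 7247.

7247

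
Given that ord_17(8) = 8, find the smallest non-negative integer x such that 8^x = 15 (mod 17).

Successive powers of 8 modulo 17:
  8^0=1  8^1=8  8^2=13  8^3=2  8^4=16  8^5=9
  8^6=4  8^7=15
So 8^7 ≡ 15 (mod 17), giving x = 7.

7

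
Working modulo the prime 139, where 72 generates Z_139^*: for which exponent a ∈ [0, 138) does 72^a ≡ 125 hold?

42

Baby-step giant-step with m = ceil(sqrt(138)) = 12.
Baby table (72^j mod 139 for j=0..11):
  0:1  1:72  2:41  3:33  4:13  5:102  6:116  7:12
  8:30  9:75  10:118  11:17
Giant step factor: 72^(-12) ≡ 36 (mod 139).
Scan 125·36^i mod 139 for i = 0, 1, …:
  i=0: 125   i=1: 52   i=2: 65   i=3: 116
Match at i=3, j=6: a = 3·12 + 6 = 42.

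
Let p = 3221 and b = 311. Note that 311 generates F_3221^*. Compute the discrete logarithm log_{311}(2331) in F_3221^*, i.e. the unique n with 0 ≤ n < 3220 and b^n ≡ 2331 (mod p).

Baby-step giant-step with m = ceil(sqrt(3220)) = 57.
Baby table (311^j mod 3221 for j=0..56):
  0:1  1:311  2:91  3:2533  4:1839  5:1812  6:3078  7:621
  8:3092  9:1754  10:1145  11:1785  12:1123  13:1385  14:2342  15:416
  16:536  17:2425  18:461  19:1647  20:78  21:1711  22:656  23:1093
  24:1718  25:2833  26:1730  27:123  28:2822  29:1530  30:2343  31:727
  32:627  33:1737  34:2300  35:238  36:3156  37:2332  38:527  39:2847
  40:2863  41:1397  42:2853  43:1508  44:1943  45:1946  46:2879  47:3152
  48:1088  49:163  50:2378  51:1949  52:591  53:204  54:2245  55:2459
  56:1372
Giant step factor: 311^(-57) ≡ 1566 (mod 3221).
Scan 2331·1566^i mod 3221 for i = 0, 1, …:
  i=0: 2331   i=1: 953   i=2: 1075   i=3: 2088
  i=4: 493   i=5: 2219   i=6: 2716   i=7: 1536
  i=8: 2510   i=9: 1040     …   i=50: 2845
  i=51: 627
Match at i=51, j=32: n = 51·57 + 32 = 2939.

2939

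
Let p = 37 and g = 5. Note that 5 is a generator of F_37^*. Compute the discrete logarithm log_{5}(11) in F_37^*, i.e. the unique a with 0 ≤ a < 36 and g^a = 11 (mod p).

6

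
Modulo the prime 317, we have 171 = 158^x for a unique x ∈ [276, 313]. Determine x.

305

Compute 158^276 mod 317 = 113, then multiply by 158 repeatedly:
  158^276=113  158^277=102  158^278=266  158^279=184  158^280=225
  158^281=46  158^282=294  158^283=170  158^284=232  158^285=201
  158^286=58  158^287=288  158^288=173  158^289=72  158^290=281
  158^291=18  158^292=308  158^293=163  158^294=77  158^295=120
  158^296=257  158^297=30  158^298=302  158^299=166  158^300=234
  158^301=200  158^302=217  158^303=50  158^304=292  158^305=171
Found 171 at exponent 305.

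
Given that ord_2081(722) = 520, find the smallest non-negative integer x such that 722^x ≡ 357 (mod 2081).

345

Baby-step giant-step with m = ceil(sqrt(520)) = 23.
Baby table (722^j mod 2081 for j=0..22):
  0:1  1:722  2:1034  3:1550  4:1603  5:330  6:1026  7:2017
  8:1655  9:416  10:688  11:1458  12:1771  13:928  14:2015  15:211
  16:429  17:1750  18:333  19:1111  20:957  21:62  22:1063
Giant step factor: 722^(-23) ≡ 1482 (mod 2081).
Scan 357·1482^i mod 2081 for i = 0, 1, …:
  i=0: 357   i=1: 500   i=2: 164   i=3: 1652
  i=4: 1008   i=5: 1779   i=6: 1932   i=7: 1849
  i=8: 1622   i=9: 249     …   i=14: 1678
  i=15: 1
Match at i=15, j=0: x = 15·23 + 0 = 345.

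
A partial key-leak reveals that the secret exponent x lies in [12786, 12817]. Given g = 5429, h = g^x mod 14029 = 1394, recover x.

Compute 5429^12786 mod 14029 = 1683, then multiply by 5429 repeatedly:
  5429^12786=1683  5429^12787=4128  5429^12788=6599  5429^12789=9934  5429^12790=4210
  5429^12791=2849  5429^12792=7263  5429^12793=9337  5429^12794=3796  5429^12795=13912
  5429^12796=10141  5429^12797=5693  5429^12798=1410  5429^12799=9085  5429^12800=10530
  5429^12801=13224  5429^12802=6703  5429^12803=13390  5429^12804=10061  5429^12805=6272
  5429^12806=2305  5429^12807=14006  5429^12808=1394
Found 1394 at exponent 12808.

12808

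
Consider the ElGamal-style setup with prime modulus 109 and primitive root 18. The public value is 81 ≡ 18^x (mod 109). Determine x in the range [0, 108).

8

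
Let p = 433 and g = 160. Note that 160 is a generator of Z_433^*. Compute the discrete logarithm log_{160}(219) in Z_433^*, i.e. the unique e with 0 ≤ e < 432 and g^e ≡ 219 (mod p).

181

Baby-step giant-step with m = ceil(sqrt(432)) = 21.
Baby table (160^j mod 433 for j=0..20):
  0:1  1:160  2:53  3:253  4:211  5:419  6:358  7:124
  8:355  9:77  10:196  11:184  12:429  13:226  14:221  15:287
  16:22  17:56  18:300  19:370  20:312
Giant step factor: 160^(-21) ≡ 97 (mod 433).
Scan 219·97^i mod 433 for i = 0, 1, …:
  i=0: 219   i=1: 26   i=2: 357   i=3: 422
  i=4: 232   i=5: 421   i=6: 135   i=7: 105
  i=8: 226
Match at i=8, j=13: e = 8·21 + 13 = 181.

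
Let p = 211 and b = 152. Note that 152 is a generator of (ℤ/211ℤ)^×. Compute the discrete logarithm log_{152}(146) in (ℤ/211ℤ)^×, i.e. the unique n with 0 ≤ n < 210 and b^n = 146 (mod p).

Baby-step giant-step with m = ceil(sqrt(210)) = 15.
Baby table (152^j mod 211 for j=0..14):
  0:1  1:152  2:105  3:135  4:53  5:38  6:79  7:192
  8:66  9:115  10:178  11:48  12:122  13:187  14:150
Giant step factor: 152^(-15) ≡ 88 (mod 211).
Scan 146·88^i mod 211 for i = 0, 1, …:
  i=0: 146   i=1: 188   i=2: 86   i=3: 183
  i=4: 68   i=5: 76   i=6: 147   i=7: 65
  i=8: 23   i=9: 125   i=10: 28   i=11: 143
  i=12: 135
Match at i=12, j=3: n = 12·15 + 3 = 183.

183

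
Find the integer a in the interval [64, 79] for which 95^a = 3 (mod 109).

64

Compute 95^64 mod 109 = 3, then multiply by 95 repeatedly:
  95^64=3
Found 3 at exponent 64.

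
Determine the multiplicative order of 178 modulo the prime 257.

The order of 178 must divide p − 1 = 256 = 2^8.
Divisors: 1, 2, 4, 8, 16, 32, 64, 128, 256.
Check each in increasing order: 178^1 ≡ 178;  178^2 ≡ 73;  178^4 ≡ 189;  178^8 ≡ 255;  178^16 ≡ 4;  178^32 ≡ 16;  178^64 ≡ 256;  178^128 ≡ 1.
Smallest exponent giving 1 is 128.

128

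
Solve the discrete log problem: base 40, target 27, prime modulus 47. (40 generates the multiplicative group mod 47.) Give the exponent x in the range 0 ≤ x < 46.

22

Successive powers of 40 modulo 47:
  40^0=1  40^1=40  40^2=2  40^3=33  40^4=4  40^5=19
  40^6=8  40^7=38  40^8=16  40^9=29  40^10=32  40^11=11
  40^12=17  40^13=22  40^14=34  40^15=44  40^16=21  40^17=41
  40^18=42  40^19=35  40^20=37  40^21=23  40^22=27
So 40^22 ≡ 27 (mod 47), giving x = 22.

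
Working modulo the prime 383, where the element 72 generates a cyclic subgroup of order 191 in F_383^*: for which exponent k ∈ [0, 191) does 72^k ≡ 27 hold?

54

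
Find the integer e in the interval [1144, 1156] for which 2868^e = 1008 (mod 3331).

Compute 2868^1144 mod 3331 = 5, then multiply by 2868 repeatedly:
  2868^1144=5  2868^1145=1016  2868^1146=2594  2868^1147=1469  2868^1148=2708
  2868^1149=1983  2868^1150=1227  2868^1151=1500  2868^1152=1679  2868^1153=2077
  2868^1154=1008
Found 1008 at exponent 1154.

1154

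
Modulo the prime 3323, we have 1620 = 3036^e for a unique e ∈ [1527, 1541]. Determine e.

Compute 3036^1527 mod 3323 = 2417, then multiply by 3036 repeatedly:
  3036^1527=2417  3036^1528=828  3036^1529=1620
Found 1620 at exponent 1529.

1529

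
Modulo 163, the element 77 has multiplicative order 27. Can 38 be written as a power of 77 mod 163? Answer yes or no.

yes

38 ∈ ⟨77⟩ iff 38^27 ≡ 1 (mod 163), since |⟨77⟩| = 27.
38^27 mod 163 = 1.
Since 1 = 1, 38 lies in the subgroup.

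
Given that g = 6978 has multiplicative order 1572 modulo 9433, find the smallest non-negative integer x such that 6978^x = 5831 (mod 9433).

Baby-step giant-step with m = ceil(sqrt(1572)) = 40.
Baby table (6978^j mod 9433 for j=0..39):
  0:1  1:6978  2:8771  3:2734  4:4326  5:1228  6:3820  7:7735
  8:8637  9:1549  10:8137  11:2759  12:8982  13:3544  14:6139  15:2689
  16:1605  17:2719  18:3419  19:1725  20:542  21:8876  22:9083  23:847
  24:5308  25:5266  26:4613  27:4118  28:2486  29:21  30:5043  31:4964
  32:816  33:5949  34:6922  35:4756  36:2074  37:2150  38:4230  39:1083
Giant step factor: 6978^(-40) ≡ 6767 (mod 9433).
Scan 5831·6767^i mod 9433 for i = 0, 1, …:
  i=0: 5831   i=1: 138   i=2: 9412   i=3: 8821
  i=4: 9116   i=5: 5585   i=6: 5097   i=7: 4351
  i=8: 2824   i=9: 8183     …   i=21: 2543
  i=22: 2689
Match at i=22, j=15: x = 22·40 + 15 = 895.

895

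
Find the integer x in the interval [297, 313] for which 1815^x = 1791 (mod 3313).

297

Compute 1815^297 mod 3313 = 1791, then multiply by 1815 repeatedly:
  1815^297=1791
Found 1791 at exponent 297.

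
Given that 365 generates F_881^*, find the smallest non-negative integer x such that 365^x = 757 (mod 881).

365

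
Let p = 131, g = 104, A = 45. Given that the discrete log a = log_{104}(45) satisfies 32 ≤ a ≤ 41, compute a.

Compute 104^32 mod 131 = 77, then multiply by 104 repeatedly:
  104^32=77  104^33=17  104^34=65  104^35=79  104^36=94
  104^37=82  104^38=13  104^39=42  104^40=45
Found 45 at exponent 40.

40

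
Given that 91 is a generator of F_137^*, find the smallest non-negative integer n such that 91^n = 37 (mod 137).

Baby-step giant-step with m = ceil(sqrt(136)) = 12.
Baby table (91^j mod 137 for j=0..11):
  0:1  1:91  2:61  3:71  4:22  5:84  6:109  7:55
  8:73  9:67  10:69  11:114
Giant step factor: 91^(-12) ≡ 18 (mod 137).
Scan 37·18^i mod 137 for i = 0, 1, …:
  i=0: 37   i=1: 118   i=2: 69
Match at i=2, j=10: n = 2·12 + 10 = 34.

34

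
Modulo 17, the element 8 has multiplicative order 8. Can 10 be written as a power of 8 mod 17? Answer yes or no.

no

⟨8⟩ has order 8; its elements mod 17 are {1, 2, 4, 8, 9, 13, 15, 16}.
10 is not in this set.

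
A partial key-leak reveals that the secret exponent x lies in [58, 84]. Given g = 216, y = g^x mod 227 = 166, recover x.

64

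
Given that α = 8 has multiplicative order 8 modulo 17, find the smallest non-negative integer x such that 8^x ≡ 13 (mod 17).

2

Successive powers of 8 modulo 17:
  8^0=1  8^1=8  8^2=13
So 8^2 ≡ 13 (mod 17), giving x = 2.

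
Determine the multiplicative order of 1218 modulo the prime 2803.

2802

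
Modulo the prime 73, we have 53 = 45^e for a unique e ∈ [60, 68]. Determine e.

65

Compute 45^60 mod 73 = 65, then multiply by 45 repeatedly:
  45^60=65  45^61=5  45^62=6  45^63=51  45^64=32
  45^65=53
Found 53 at exponent 65.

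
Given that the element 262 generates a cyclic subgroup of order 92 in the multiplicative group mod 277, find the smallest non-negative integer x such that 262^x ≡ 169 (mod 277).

Baby-step giant-step with m = ceil(sqrt(92)) = 10.
Baby table (262^j mod 277 for j=0..9):
  0:1  1:262  2:225  3:226  4:211  5:159  6:108  7:42
  8:201  9:32
Giant step factor: 262^(-10) ≡ 146 (mod 277).
Scan 169·146^i mod 277 for i = 0, 1, …:
  i=0: 169   i=1: 21   i=2: 19   i=3: 4
  i=4: 30   i=5: 225
Match at i=5, j=2: x = 5·10 + 2 = 52.

52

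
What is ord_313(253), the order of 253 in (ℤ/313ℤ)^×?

The order of 253 must divide p − 1 = 312 = 2^3 · 3 · 13.
Divisors: 1, 2, 3, 4, 6, 8, 12, 13, 24, 26, 39, 52, 78, 104, 156, 312.
Check each in increasing order: 253^1 ≡ 253;  253^2 ≡ 157;  253^3 ≡ 283;  253^4 ≡ 235;  253^6 ≡ 274;  253^8 ≡ 137;  253^12 ≡ 269;  253^13 ≡ 136;  253^24 ≡ 58;  253^26 ≡ 29;  253^39 ≡ 188;  253^52 ≡ 215;  253^78 ≡ 288;  253^104 ≡ 214;  253^156 ≡ 312;  253^312 ≡ 1.
Smallest exponent giving 1 is 312.

312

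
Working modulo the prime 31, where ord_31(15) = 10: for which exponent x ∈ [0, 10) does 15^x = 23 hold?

7

Successive powers of 15 modulo 31:
  15^0=1  15^1=15  15^2=8  15^3=27  15^4=2  15^5=30
  15^6=16  15^7=23
So 15^7 ≡ 23 (mod 31), giving x = 7.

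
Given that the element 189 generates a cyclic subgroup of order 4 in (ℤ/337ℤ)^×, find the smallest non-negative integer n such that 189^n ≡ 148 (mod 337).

3

Successive powers of 189 modulo 337:
  189^0=1  189^1=189  189^2=336  189^3=148
So 189^3 ≡ 148 (mod 337), giving n = 3.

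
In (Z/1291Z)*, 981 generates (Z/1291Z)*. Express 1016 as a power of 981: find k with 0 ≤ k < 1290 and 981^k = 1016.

Baby-step giant-step with m = ceil(sqrt(1290)) = 36.
Baby table (981^j mod 1291 for j=0..35):
  0:1  1:981  2:566  3:116  4:188  5:1106  6:546  7:1152
  8:487  9:77  10:659  11:979  12:1186  13:275  14:1247  15:730
  16:916  17:60  18:765  19:394  20:505  21:952  22:519  23:485
  24:697  25:818  26:747  27:810  28:645  29:155  30:1008  31:1233
  32:1197  33:738  34:1018  35:715
Giant step factor: 981^(-36) ≡ 729 (mod 1291).
Scan 1016·729^i mod 1291 for i = 0, 1, …:
  i=0: 1016   i=1: 921   i=2: 89   i=3: 331
  i=4: 1173   i=5: 475   i=6: 287   i=7: 81
  i=8: 954   i=9: 908     …   i=17: 263
  i=18: 659
Match at i=18, j=10: k = 18·36 + 10 = 658.

658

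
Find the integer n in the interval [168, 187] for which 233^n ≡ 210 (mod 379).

179

Compute 233^168 mod 379 = 84, then multiply by 233 repeatedly:
  233^168=84  233^169=243  233^170=148  233^171=374  233^172=351
  233^173=298  233^174=77  233^175=128  233^176=262  233^177=27
  233^178=227  233^179=210
Found 210 at exponent 179.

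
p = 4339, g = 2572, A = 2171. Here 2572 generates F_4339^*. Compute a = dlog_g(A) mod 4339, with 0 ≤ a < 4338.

114

Baby-step giant-step with m = ceil(sqrt(4338)) = 66.
Baby table (2572^j mod 4339 for j=0..65):
  0:1  1:2572  2:2548  3:1566  4:1160  5:2627  6:821  7:2858
  8:510  9:1342  10:2119  11:284  12:1496  13:3358  14:2166  15:4015
  16:4099  17:3197  18:279  19:1653  20:3635  21:3014  22:2554  23:3981
  24:3431  25:3345  26:3442  27:1264  28:1097  29:1134  30:840  31:3997
  32:1193  33:723  34:2464  35:2468  36:4078  37:1253  38:3178  39:3479
  40:970  41:4254  42:2669  43:370  44:1399  45:1197  46:2333  47:3978
  48:54  49:40  50:3083  51:2123  52:1894  53:3010  54:944  55:2467
  56:1506  57:3044  58:1612  59:2319  60:2682  61:3433  62:4150  63:4199
  64:57  65:3417
Giant step factor: 2572^(-66) ≡ 36 (mod 4339).
Scan 2171·36^i mod 4339 for i = 0, 1, …:
  i=0: 2171   i=1: 54
Match at i=1, j=48: a = 1·66 + 48 = 114.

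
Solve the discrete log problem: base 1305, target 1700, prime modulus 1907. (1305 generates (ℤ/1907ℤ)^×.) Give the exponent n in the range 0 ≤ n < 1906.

Successive powers of 1305 modulo 1907:
  1305^0=1  1305^1=1305  1305^2=74  1305^3=1220  1305^4=1662  1305^5=651
  1305^6=940  1305^7=499  1305^8=908  1305^9=693  1305^10=447  1305^11=1700
So 1305^11 ≡ 1700 (mod 1907), giving n = 11.

11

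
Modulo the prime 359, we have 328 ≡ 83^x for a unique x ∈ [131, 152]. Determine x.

Compute 83^131 mod 359 = 327, then multiply by 83 repeatedly:
  83^131=327  83^132=216  83^133=337  83^134=328
Found 328 at exponent 134.

134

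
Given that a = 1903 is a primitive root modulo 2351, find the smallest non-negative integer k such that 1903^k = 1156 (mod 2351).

2110

Baby-step giant-step with m = ceil(sqrt(2350)) = 49.
Baby table (1903^j mod 2351 for j=0..48):
  0:1  1:1903  2:869  3:954  4:490  5:1474  6:279  7:1962
  8:298  9:503  10:352  11:2172  12:258  13:1966  14:857  15:1628
  16:1817  17:1781  18:1452  19:731  20:1652  21:469  22:1478  23:838
  24:736  25:1763  26:112  27:1546  28:937  29:1053  30:807  31:518
  32:685  33:1101  34:462  35:2263  36:1808  37:1111  38:684  39:1549
  40:1944  41:1309  42:1318  43:1988  44:405  45:1938  46:1646  47:806
  48:966
Giant step factor: 1903^(-49) ≡ 2236 (mod 2351).
Scan 1156·2236^i mod 2351 for i = 0, 1, …:
  i=0: 1156   i=1: 1067   i=2: 1898   i=3: 373
  i=4: 1774   i=5: 527   i=6: 521   i=7: 1211
  i=8: 1795   i=9: 463     …   i=42: 789
  i=43: 954
Match at i=43, j=3: k = 43·49 + 3 = 2110.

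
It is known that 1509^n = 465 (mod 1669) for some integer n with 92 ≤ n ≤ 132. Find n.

123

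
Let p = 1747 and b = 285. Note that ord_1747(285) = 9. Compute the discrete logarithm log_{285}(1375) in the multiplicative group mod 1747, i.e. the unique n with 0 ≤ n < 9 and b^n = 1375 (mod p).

Successive powers of 285 modulo 1747:
  285^0=1  285^1=285  285^2=863  285^3=1375
So 285^3 ≡ 1375 (mod 1747), giving n = 3.

3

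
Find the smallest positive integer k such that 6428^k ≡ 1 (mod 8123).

The order of 6428 must divide p − 1 = 8122 = 2 · 31 · 131.
Divisors: 1, 2, 31, 62, 131, 262, 4061, 8122.
Check each in increasing order: 6428^1 ≡ 6428;  6428^2 ≡ 5606;  6428^31 ≡ 4168;  6428^62 ≡ 5250;  6428^131 ≡ 2560;  6428^262 ≡ 6462;  6428^4061 ≡ 1.
Smallest exponent giving 1 is 4061.

4061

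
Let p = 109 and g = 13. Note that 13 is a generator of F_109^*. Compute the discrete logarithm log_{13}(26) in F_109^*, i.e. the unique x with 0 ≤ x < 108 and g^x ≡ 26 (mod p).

76

Baby-step giant-step with m = ceil(sqrt(108)) = 11.
Baby table (13^j mod 109 for j=0..10):
  0:1  1:13  2:60  3:17  4:3  5:39  6:71  7:51
  8:9  9:8  10:104
Giant step factor: 13^(-11) ≡ 57 (mod 109).
Scan 26·57^i mod 109 for i = 0, 1, …:
  i=0: 26   i=1: 65   i=2: 108   i=3: 52
  i=4: 21   i=5: 107   i=6: 104
Match at i=6, j=10: x = 6·11 + 10 = 76.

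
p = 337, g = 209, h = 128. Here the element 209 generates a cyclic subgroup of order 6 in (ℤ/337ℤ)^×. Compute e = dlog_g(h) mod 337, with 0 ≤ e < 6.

Successive powers of 209 modulo 337:
  209^0=1  209^1=209  209^2=208  209^3=336  209^4=128
So 209^4 ≡ 128 (mod 337), giving e = 4.

4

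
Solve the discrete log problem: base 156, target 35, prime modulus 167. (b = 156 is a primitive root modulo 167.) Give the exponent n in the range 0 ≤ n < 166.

25

Successive powers of 156 modulo 167:
  156^0=1  156^1=156  156^2=121  156^3=5  156^4=112  156^5=104
  156^6=25  156^7=59  156^8=19  156^9=125  156^10=128  156^11=95
  156^12=124  156^13=139  156^14=141  156^15=119  156^16=27  156^17=37
  156^18=94  156^19=135  156^20=18  156^21=136  156^22=7  156^23=90
  156^24=12  156^25=35
So 156^25 ≡ 35 (mod 167), giving n = 25.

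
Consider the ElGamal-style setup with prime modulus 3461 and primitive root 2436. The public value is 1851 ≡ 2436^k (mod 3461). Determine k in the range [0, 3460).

3413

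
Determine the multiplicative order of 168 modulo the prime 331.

The order of 168 must divide p − 1 = 330 = 2 · 3 · 5 · 11.
Divisors: 1, 2, 3, 5, 6, 10, 11, 15, 22, 30, 33, 55, 66, 110, 165, 330.
Check each in increasing order: 168^1 ≡ 168;  168^2 ≡ 89;  168^3 ≡ 57;  168^5 ≡ 108;  168^6 ≡ 270;  168^10 ≡ 79;  168^11 ≡ 32;  168^15 ≡ 257;  168^22 ≡ 31;  168^30 ≡ 180;  168^33 ≡ 330;  168^55 ≡ 300;  168^66 ≡ 1.
Smallest exponent giving 1 is 66.

66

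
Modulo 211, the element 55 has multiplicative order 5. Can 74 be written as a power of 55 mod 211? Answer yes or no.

no

74 ∈ ⟨55⟩ iff 74^5 ≡ 1 (mod 211), since |⟨55⟩| = 5.
74^5 mod 211 = 15.
Since 15 ≠ 1, 74 does not lie in the subgroup.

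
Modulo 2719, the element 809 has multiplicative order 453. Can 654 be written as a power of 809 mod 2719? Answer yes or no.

654 ∈ ⟨809⟩ iff 654^453 ≡ 1 (mod 2719), since |⟨809⟩| = 453.
654^453 mod 2719 = 1.
Since 1 = 1, 654 lies in the subgroup.

yes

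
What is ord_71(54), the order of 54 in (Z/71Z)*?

The order of 54 must divide p − 1 = 70 = 2 · 5 · 7.
Divisors: 1, 2, 5, 7, 10, 14, 35, 70.
Check each in increasing order: 54^1 ≡ 54;  54^2 ≡ 5;  54^5 ≡ 1.
Smallest exponent giving 1 is 5.

5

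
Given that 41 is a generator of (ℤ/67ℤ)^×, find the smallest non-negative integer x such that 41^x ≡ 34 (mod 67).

61

Baby-step giant-step with m = ceil(sqrt(66)) = 9.
Baby table (41^j mod 67 for j=0..8):
  0:1  1:41  2:6  3:45  4:36  5:2  6:15  7:12
  8:23
Giant step factor: 41^(-9) ≡ 27 (mod 67).
Scan 34·27^i mod 67 for i = 0, 1, …:
  i=0: 34   i=1: 47   i=2: 63   i=3: 26
  i=4: 32   i=5: 60   i=6: 12
Match at i=6, j=7: x = 6·9 + 7 = 61.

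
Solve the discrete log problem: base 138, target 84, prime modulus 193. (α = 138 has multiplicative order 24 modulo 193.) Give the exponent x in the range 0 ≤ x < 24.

16

Successive powers of 138 modulo 193:
  138^0=1  138^1=138  138^2=130  138^3=184  138^4=109  138^5=181
  138^6=81  138^7=177  138^8=108  138^9=43  138^10=144  138^11=186
  138^12=192  138^13=55  138^14=63  138^15=9  138^16=84
So 138^16 ≡ 84 (mod 193), giving x = 16.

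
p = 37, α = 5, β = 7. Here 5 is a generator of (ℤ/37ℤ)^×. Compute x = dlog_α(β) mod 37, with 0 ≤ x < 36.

28

Successive powers of 5 modulo 37:
  5^0=1  5^1=5  5^2=25  5^3=14  5^4=33  5^5=17
  5^6=11  5^7=18  5^8=16  5^9=6  5^10=30  5^11=2
  5^12=10  5^13=13  5^14=28  5^15=29  5^16=34  5^17=22
  5^18=36  5^19=32  5^20=12  5^21=23  5^22=4  5^23=20
  5^24=26  5^25=19  5^26=21  5^27=31  5^28=7
So 5^28 ≡ 7 (mod 37), giving x = 28.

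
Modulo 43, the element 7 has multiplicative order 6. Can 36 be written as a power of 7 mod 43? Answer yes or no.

yes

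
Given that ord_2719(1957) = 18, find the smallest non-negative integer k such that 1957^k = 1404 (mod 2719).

Successive powers of 1957 modulo 2719:
  1957^0=1  1957^1=1957  1957^2=1497  1957^3=1266  1957^4=553  1957^5=59
  1957^6=1265  1957^7=1315  1957^8=1281  1957^9=2718  1957^10=762  1957^11=1222
  1957^12=1453  1957^13=2166  1957^14=2660  1957^15=1454  1957^16=1404
So 1957^16 ≡ 1404 (mod 2719), giving k = 16.

16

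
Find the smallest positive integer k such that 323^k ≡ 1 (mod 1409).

The order of 323 must divide p − 1 = 1408 = 2^7 · 11.
Divisors: 1, 2, 4, 8, 11, 16, 22, 32, 44, 64, 88, 128, 176, 352, 704, 1408.
Check each in increasing order: 323^1 ≡ 323;  323^2 ≡ 63;  323^4 ≡ 1151;  323^8 ≡ 341;  323^11 ≡ 1093;  323^16 ≡ 743;  323^22 ≡ 1226;  323^32 ≡ 1130;  323^44 ≡ 1082;  323^64 ≡ 346;  323^88 ≡ 1254;  323^128 ≡ 1360;  323^176 ≡ 72;  323^352 ≡ 957;  323^704 ≡ 1408;  323^1408 ≡ 1.
Smallest exponent giving 1 is 1408.

1408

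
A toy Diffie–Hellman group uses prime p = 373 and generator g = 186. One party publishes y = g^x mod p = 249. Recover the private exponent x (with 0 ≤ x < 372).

Baby-step giant-step with m = ceil(sqrt(372)) = 20.
Baby table (186^j mod 373 for j=0..19):
  0:1  1:186  2:280  3:233  4:70  5:338  6:204  7:271
  8:51  9:161  10:106  11:320  12:213  13:80  14:333  15:20
  16:363  17:5  18:184  19:281
Giant step factor: 186^(-20) ≡ 73 (mod 373).
Scan 249·73^i mod 373 for i = 0, 1, …:
  i=0: 249   i=1: 273   i=2: 160   i=3: 117
  i=4: 335   i=5: 210   i=6: 37   i=7: 90
  i=8: 229   i=9: 305   i=10: 258   i=11: 184
Match at i=11, j=18: x = 11·20 + 18 = 238.

238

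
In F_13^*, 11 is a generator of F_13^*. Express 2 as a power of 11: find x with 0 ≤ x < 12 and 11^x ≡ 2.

Successive powers of 11 modulo 13:
  11^0=1  11^1=11  11^2=4  11^3=5  11^4=3  11^5=7
  11^6=12  11^7=2
So 11^7 ≡ 2 (mod 13), giving x = 7.

7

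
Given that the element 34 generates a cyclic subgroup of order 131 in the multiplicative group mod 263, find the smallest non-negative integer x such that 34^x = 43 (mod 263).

129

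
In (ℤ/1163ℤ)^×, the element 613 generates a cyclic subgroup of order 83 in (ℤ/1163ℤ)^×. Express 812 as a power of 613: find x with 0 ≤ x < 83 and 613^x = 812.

36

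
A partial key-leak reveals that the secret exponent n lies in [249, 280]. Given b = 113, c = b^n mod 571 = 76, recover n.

Compute 113^249 mod 571 = 241, then multiply by 113 repeatedly:
  113^249=241  113^250=396  113^251=210  113^252=319  113^253=74
  113^254=368  113^255=472  113^256=233  113^257=63  113^258=267
  113^259=479  113^260=453  113^261=370  113^262=127  113^263=76
Found 76 at exponent 263.

263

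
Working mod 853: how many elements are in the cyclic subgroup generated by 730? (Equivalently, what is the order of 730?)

The order of 730 must divide p − 1 = 852 = 2^2 · 3 · 71.
Divisors: 1, 2, 3, 4, 6, 12, 71, 142, 213, 284, 426, 852.
Check each in increasing order: 730^1 ≡ 730;  730^2 ≡ 628;  730^3 ≡ 379;  730^4 ≡ 298;  730^6 ≡ 337;  730^12 ≡ 120;  730^71 ≡ 852;  730^142 ≡ 1.
Smallest exponent giving 1 is 142.

142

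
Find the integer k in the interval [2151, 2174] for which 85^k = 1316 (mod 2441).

2162

Compute 85^2151 mod 2441 = 213, then multiply by 85 repeatedly:
  85^2151=213  85^2152=1018  85^2153=1095  85^2154=317  85^2155=94
  85^2156=667  85^2157=552  85^2158=541  85^2159=2047  85^2160=684
  85^2161=1997  85^2162=1316
Found 1316 at exponent 2162.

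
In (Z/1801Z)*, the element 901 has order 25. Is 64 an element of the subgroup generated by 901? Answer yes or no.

64 ∈ ⟨901⟩ iff 64^25 ≡ 1 (mod 1801), since |⟨901⟩| = 25.
64^25 mod 1801 = 1.
Since 1 = 1, 64 lies in the subgroup.

yes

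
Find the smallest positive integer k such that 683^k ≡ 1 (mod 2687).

2686

The order of 683 must divide p − 1 = 2686 = 2 · 17 · 79.
Divisors: 1, 2, 17, 34, 79, 158, 1343, 2686.
Check each in increasing order: 683^1 ≡ 683;  683^2 ≡ 1638;  683^17 ≡ 2050;  683^34 ≡ 32;  683^79 ≡ 1255;  683^158 ≡ 443;  683^1343 ≡ 2686;  683^2686 ≡ 1.
Smallest exponent giving 1 is 2686.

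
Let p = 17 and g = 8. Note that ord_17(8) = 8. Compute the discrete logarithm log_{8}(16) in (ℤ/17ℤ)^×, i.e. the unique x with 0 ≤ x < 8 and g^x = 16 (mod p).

4

Successive powers of 8 modulo 17:
  8^0=1  8^1=8  8^2=13  8^3=2  8^4=16
So 8^4 ≡ 16 (mod 17), giving x = 4.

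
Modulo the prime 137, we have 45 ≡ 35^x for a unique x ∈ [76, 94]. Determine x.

Compute 35^76 mod 137 = 14, then multiply by 35 repeatedly:
  35^76=14  35^77=79  35^78=25  35^79=53  35^80=74
  35^81=124  35^82=93  35^83=104  35^84=78  35^85=127
  35^86=61  35^87=80  35^88=60  35^89=45
Found 45 at exponent 89.

89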